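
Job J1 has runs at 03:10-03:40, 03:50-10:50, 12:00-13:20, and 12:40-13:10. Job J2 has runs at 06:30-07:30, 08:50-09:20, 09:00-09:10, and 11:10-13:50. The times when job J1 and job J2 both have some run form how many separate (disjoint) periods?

3

A, merged: 03:10–03:40, 03:50–10:50, 12:00–13:20.
B, merged: 06:30–07:30, 08:50–09:20, 11:10–13:50.
A ∩ B = 06:30–07:30, 08:50–09:20, 12:00–13:20.
That is 3 disjoint pieces.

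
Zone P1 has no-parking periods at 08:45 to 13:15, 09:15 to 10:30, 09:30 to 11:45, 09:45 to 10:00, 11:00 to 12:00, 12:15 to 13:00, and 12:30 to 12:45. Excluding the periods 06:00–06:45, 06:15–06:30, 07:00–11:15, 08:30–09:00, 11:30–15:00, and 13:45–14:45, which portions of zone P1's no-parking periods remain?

A, merged: 08:45–13:15.
B, merged: 06:00–06:45, 07:00–11:15, 11:30–15:00.
08:45–13:15 minus B → 11:15–11:30.

11:15–11:30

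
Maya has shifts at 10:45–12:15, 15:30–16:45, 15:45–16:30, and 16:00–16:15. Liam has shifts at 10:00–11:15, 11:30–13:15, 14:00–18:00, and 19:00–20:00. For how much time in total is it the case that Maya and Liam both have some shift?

2 h 30 min

First set merges to 10:45–12:15, 15:30–16:45.
A ∩ B = 10:45–11:15, 11:30–12:15, 15:30–16:45.
Total: 30 min + 45 min + 1 h 15 min = 2 h 30 min.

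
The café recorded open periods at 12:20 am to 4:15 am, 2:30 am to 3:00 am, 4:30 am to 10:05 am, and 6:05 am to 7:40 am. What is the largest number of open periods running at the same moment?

2

Walk the sorted start/end points keeping a running depth.
The depth first hits 2 at 2:30 am.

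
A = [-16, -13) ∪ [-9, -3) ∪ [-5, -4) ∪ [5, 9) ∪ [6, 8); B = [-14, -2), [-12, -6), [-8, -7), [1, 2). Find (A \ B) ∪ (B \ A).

[-16, -14) ∪ [-13, -9) ∪ [-3, -2) ∪ [1, 2) ∪ [5, 9)

First set merges to [-16, -13), [-9, -3), [5, 9).
Second set merges to [-14, -2), [1, 2).
A \ B = [-16, -14), [5, 9).
B \ A = [-13, -9), [-3, -2), [1, 2).
Union of the two gives the symmetric difference.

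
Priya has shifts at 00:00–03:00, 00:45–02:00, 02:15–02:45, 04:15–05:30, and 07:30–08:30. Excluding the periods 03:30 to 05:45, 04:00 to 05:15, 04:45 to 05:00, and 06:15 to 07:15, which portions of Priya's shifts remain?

Merge the first list: 00:00–03:00, 04:15–05:30, 07:30–08:30.
Merge the second list: 03:30–05:45, 06:15–07:15.
00:00–03:00: nothing removed.
04:15–05:30: entirely removed.
07:30–08:30: nothing removed.

00:00–03:00, 07:30–08:30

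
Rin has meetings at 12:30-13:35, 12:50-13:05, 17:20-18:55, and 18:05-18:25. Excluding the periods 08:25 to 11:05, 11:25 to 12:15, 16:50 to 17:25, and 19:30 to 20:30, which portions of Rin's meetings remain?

A, merged: 12:30–13:35, 17:20–18:55.
12:30–13:35: nothing removed.
17:20–18:55 \ B = 17:25–18:55.

12:30–13:35, 17:25–18:55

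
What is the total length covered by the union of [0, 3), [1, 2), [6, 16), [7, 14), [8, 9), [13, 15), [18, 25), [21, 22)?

Merged: [0, 3), [6, 16), [18, 25).
Lengths: 3 + 10 + 7 = 20.

20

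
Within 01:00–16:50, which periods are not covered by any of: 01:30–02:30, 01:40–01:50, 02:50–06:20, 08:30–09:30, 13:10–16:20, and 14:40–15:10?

01:00–01:30, 02:30–02:50, 06:20–08:30, 09:30–13:10, 16:20–16:50

Covered (merged): 01:30–02:30, 02:50–06:20, 08:30–09:30, 13:10–16:20.
Complement within 01:00–16:50: 01:00–01:30, 02:30–02:50, 06:20–08:30, 09:30–13:10, 16:20–16:50.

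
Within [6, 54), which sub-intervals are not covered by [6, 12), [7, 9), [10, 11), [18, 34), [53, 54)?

[12, 18) ∪ [34, 53)

Covered (merged): [6, 12), [18, 34), [53, 54).
Gaps within [6, 54): [12, 18), [34, 53).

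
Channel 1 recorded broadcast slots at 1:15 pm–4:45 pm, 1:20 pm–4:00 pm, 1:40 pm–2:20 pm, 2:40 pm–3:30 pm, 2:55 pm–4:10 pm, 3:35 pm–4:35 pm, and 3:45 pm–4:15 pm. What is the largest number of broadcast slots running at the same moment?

5

Walk the sorted start/end points keeping a running depth.
The depth first hits 5 at 3:45 pm.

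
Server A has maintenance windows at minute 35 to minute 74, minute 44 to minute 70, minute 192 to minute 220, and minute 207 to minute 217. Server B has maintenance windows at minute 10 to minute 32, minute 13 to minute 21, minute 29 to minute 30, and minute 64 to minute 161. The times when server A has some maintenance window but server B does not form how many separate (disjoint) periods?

2

A, merged: minute 35 to minute 74, minute 192 to minute 220.
B, merged: minute 10 to minute 32, minute 64 to minute 161.
A \ B = minute 35 to minute 64, minute 192 to minute 220.
That is 2 disjoint pieces.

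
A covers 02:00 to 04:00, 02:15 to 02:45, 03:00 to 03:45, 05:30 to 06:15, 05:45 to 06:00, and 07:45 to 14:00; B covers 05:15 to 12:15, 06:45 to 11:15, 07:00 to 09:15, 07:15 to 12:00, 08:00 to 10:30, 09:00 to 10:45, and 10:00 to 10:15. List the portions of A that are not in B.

02:00-04:00, 12:15-14:00

Merge the first list: 02:00-04:00, 05:30-06:15, 07:45-14:00.
Merge the second list: 05:15-12:15.
02:00-04:00 is untouched.
05:30-06:15 lies entirely inside B → drops out.
07:45-14:00 with B removed leaves 12:15-14:00.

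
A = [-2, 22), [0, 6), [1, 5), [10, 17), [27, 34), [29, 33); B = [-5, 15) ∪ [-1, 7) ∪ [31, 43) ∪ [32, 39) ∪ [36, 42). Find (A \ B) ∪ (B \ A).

A, merged: [-2, 22), [27, 34).
B, merged: [-5, 15), [31, 43).
Only in the first: [15, 22), [27, 31).
Only in the second: [-5, -2), [34, 43).
Together these are the periods covered by exactly one.

[-5, -2) ∪ [15, 22) ∪ [27, 31) ∪ [34, 43)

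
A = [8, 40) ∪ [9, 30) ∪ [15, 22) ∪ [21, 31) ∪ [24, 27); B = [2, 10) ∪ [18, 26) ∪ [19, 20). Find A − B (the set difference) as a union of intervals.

[10, 18) ∪ [26, 40)

A, merged: [8, 40).
B, merged: [2, 10), [18, 26).
[8, 40) with B removed leaves [10, 18), [26, 40).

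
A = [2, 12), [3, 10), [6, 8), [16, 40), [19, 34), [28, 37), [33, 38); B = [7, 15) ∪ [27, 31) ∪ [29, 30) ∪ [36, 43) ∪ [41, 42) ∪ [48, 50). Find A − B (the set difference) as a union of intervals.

A, merged: [2, 12), [16, 40).
B, merged: [7, 15), [27, 31), [36, 43), [48, 50).
[2, 12) \ B = [2, 7).
[16, 40) \ B = [16, 27), [31, 36).

[2, 7) ∪ [16, 27) ∪ [31, 36)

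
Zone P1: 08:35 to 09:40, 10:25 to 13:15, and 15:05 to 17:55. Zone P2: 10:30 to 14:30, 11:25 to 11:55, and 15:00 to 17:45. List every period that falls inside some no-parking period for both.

10:30-13:15, 15:05-17:45

Second set merges to 10:30-14:30, 15:00-17:45.
08:35-09:40: no overlap with the second set.
10:25-13:15 meets the second set on 10:30-13:15.
15:05-17:55 meets the second set on 15:05-17:45.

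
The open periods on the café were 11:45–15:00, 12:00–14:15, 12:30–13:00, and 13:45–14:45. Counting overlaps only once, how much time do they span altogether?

3 h 15 min

Merged: 11:45-15:00.
Length: 3 h 15 min.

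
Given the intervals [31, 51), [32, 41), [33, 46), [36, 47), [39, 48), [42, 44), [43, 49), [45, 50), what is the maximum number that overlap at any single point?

Sweep endpoints in order; track running count of active intervals.
Peak of 6 reached at 43.

6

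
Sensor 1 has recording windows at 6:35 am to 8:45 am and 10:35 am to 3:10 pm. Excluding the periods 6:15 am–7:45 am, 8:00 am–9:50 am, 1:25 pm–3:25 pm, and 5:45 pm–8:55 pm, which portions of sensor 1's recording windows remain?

6:35 am-8:45 am \ B = 7:45 am-8:00 am.
10:35 am-3:10 pm \ B = 10:35 am-1:25 pm.

7:45 am-8:00 am, 10:35 am-1:25 pm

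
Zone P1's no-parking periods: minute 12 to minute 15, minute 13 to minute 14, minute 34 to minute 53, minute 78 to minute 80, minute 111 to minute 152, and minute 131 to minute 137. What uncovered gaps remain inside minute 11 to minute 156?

Covered (merged): minute 12 to minute 15, minute 34 to minute 53, minute 78 to minute 80, minute 111 to minute 152.
Uncovered inside minute 11 to minute 156: minute 11 to minute 12, minute 15 to minute 34, minute 53 to minute 78, minute 80 to minute 111, minute 152 to minute 156.

minute 11 to minute 12, minute 15 to minute 34, minute 53 to minute 78, minute 80 to minute 111, minute 152 to minute 156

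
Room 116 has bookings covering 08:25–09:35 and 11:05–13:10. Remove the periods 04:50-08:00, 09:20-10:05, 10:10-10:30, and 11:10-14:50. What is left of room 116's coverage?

08:25-09:35 minus B → 08:25-09:20.
11:05-13:10 minus B → 11:05-11:10.

08:25-09:20, 11:05-11:10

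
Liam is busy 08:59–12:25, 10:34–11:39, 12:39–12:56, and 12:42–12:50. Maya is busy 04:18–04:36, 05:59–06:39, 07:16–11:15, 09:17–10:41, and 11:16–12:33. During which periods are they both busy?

08:59-11:15, 11:16-12:25

First set merges to 08:59-12:25, 12:39-12:56.
Second set merges to 04:18-04:36, 05:59-06:39, 07:16-11:15, 11:16-12:33.
08:59-12:25 meets the second set on 08:59-11:15, 11:16-12:25.
12:39-12:56: no overlap with the second set.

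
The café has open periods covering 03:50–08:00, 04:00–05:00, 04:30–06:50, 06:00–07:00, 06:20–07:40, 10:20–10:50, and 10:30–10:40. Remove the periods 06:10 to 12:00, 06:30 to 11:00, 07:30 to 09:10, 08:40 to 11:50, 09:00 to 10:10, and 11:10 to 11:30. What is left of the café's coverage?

First set merges to 03:50–08:00, 10:20–10:50.
Second set merges to 06:10–12:00.
03:50–08:00 with B removed leaves 03:50–06:10.
10:20–10:50 lies entirely inside B → drops out.

03:50–06:10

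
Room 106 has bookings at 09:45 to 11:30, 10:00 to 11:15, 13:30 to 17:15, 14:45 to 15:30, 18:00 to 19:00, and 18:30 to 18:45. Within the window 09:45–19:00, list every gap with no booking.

After merging, the occupied span is 09:45–11:30, 13:30–17:15, 18:00–19:00.
Gaps within 09:45–19:00: 11:30–13:30, 17:15–18:00.

11:30–13:30, 17:15–18:00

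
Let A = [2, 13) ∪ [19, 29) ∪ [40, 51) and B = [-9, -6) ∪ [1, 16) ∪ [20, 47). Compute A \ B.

[19, 20) ∪ [47, 51)

[2, 13): fully covered by B → removed.
[19, 29) minus B → [19, 20).
[40, 51) minus B → [47, 51).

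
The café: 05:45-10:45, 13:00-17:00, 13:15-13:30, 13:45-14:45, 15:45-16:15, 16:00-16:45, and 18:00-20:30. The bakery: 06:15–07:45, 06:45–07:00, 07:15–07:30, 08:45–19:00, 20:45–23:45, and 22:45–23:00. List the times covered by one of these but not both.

05:45-06:15, 07:45-08:45, 10:45-13:00, 17:00-18:00, 19:00-20:30, 20:45-23:45

Merge the first list: 05:45-10:45, 13:00-17:00, 18:00-20:30.
Merge the second list: 06:15-07:45, 08:45-19:00, 20:45-23:45.
Only in the first: 05:45-06:15, 07:45-08:45, 19:00-20:30.
Only in the second: 10:45-13:00, 17:00-18:00, 20:45-23:45.
Together these are the periods covered by exactly one.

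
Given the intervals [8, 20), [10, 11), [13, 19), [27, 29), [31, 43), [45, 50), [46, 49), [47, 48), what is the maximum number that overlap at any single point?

3

At 47, 3 of the intervals are simultaneously active.
No point has more.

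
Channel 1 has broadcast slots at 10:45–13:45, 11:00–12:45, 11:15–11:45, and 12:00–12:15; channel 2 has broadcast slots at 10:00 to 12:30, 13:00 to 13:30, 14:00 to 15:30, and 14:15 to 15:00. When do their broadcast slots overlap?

First set merges to 10:45–13:45.
Second set merges to 10:00–12:30, 13:00–13:30, 14:00–15:30.
10:45–13:45 ∩ B → 10:45–12:30, 13:00–13:30.

10:45–12:30, 13:00–13:30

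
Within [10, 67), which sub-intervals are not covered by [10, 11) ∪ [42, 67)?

[11, 42)

After merging, the occupied span is [10, 11), [42, 67).
Gaps within [10, 67): [11, 42).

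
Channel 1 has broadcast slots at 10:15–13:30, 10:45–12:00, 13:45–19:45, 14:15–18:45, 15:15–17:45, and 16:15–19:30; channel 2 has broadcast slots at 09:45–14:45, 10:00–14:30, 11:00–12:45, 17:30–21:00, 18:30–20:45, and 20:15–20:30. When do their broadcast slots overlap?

A, merged: 10:15–13:30, 13:45–19:45.
B, merged: 09:45–14:45, 17:30–21:00.
10:15–13:30 overlaps B on 10:15–13:30.
13:45–19:45 overlaps B on 13:45–14:45, 17:30–19:45.

10:15–13:30, 13:45–14:45, 17:30–19:45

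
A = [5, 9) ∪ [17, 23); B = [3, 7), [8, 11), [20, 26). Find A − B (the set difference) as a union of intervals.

[5, 9) minus B → [7, 8).
[17, 23) minus B → [17, 20).

[7, 8) ∪ [17, 20)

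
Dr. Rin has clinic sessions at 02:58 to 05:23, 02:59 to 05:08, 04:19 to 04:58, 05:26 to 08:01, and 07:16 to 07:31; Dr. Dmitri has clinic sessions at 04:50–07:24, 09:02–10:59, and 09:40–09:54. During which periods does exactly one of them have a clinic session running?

Merge the first list: 02:58-05:23, 05:26-08:01.
Merge the second list: 04:50-07:24, 09:02-10:59.
A \ B = 02:58-04:50, 07:24-08:01.
B \ A = 05:23-05:26, 09:02-10:59.
Union of the two gives the symmetric difference.

02:58-04:50, 05:23-05:26, 07:24-08:01, 09:02-10:59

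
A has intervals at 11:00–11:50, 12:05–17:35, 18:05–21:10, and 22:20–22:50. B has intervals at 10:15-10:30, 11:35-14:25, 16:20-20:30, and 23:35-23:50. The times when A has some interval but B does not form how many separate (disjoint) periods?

4

A \ B = 11:00–11:35, 14:25–16:20, 20:30–21:10, 22:20–22:50.
That is 4 disjoint pieces.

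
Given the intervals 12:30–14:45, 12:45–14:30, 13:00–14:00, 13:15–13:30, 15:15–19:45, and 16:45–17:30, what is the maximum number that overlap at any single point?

Walk the sorted start/end points keeping a running depth.
The depth first hits 4 at 13:15.

4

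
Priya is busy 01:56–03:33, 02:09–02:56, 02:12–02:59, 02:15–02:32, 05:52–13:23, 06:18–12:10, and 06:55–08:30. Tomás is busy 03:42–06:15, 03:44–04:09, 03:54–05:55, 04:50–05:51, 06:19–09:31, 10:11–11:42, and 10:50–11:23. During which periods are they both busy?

05:52–06:15, 06:19–09:31, 10:11–11:42

A, merged: 01:56–03:33, 05:52–13:23.
B, merged: 03:42–06:15, 06:19–09:31, 10:11–11:42.
01:56–03:33 falls entirely outside B.
05:52–13:23 overlaps B on 05:52–06:15, 06:19–09:31, 10:11–11:42.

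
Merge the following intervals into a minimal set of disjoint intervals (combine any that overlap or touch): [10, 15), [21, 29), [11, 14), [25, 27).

Sort by start: [10, 15), [11, 14), [21, 29), [25, 27).
[11, 14) overlaps/touches [10, 15) → extend to [10, 15).
[21, 29) is disjoint → start new block.
[25, 27) overlaps/touches [21, 29) → extend to [21, 29).

[10, 15) ∪ [21, 29)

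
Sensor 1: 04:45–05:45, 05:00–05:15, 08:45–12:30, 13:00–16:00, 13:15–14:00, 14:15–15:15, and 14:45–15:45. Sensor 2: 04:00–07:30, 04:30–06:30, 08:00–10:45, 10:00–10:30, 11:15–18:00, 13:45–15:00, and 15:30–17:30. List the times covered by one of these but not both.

A, merged: 04:45–05:45, 08:45–12:30, 13:00–16:00.
B, merged: 04:00–07:30, 08:00–10:45, 11:15–18:00.
A \ B = 10:45–11:15.
B \ A = 04:00–04:45, 05:45–07:30, 08:00–08:45, 12:30–13:00, 16:00–18:00.
Union of the two gives the symmetric difference.

04:00–04:45, 05:45–07:30, 08:00–08:45, 10:45–11:15, 12:30–13:00, 16:00–18:00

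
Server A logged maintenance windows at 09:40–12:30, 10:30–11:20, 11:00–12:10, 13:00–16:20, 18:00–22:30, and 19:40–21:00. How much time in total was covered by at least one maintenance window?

Merged: 09:40–12:30, 13:00–16:20, 18:00–22:30.
Lengths: 2 h 50 min + 3 h 20 min + 4 h 30 min = 10 h 40 min.

10 h 40 min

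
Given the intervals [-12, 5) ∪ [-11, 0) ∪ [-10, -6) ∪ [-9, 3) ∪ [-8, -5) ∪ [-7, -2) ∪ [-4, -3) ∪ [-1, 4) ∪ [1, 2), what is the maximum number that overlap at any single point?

6

Sweep endpoints in order; track running count of active intervals.
Peak of 6 reached at -7.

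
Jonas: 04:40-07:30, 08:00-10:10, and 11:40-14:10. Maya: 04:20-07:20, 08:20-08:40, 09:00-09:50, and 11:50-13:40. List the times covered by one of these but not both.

A \ B = 07:20–07:30, 08:00–08:20, 08:40–09:00, 09:50–10:10, 11:40–11:50, 13:40–14:10.
B \ A = 04:20–04:40.
Union of the two gives the symmetric difference.

04:20–04:40, 07:20–07:30, 08:00–08:20, 08:40–09:00, 09:50–10:10, 11:40–11:50, 13:40–14:10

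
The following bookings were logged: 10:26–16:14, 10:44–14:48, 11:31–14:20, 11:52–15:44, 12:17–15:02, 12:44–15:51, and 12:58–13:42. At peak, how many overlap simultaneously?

7

Sweep endpoints in order; track running count of active intervals.
Peak of 7 reached at 12:58.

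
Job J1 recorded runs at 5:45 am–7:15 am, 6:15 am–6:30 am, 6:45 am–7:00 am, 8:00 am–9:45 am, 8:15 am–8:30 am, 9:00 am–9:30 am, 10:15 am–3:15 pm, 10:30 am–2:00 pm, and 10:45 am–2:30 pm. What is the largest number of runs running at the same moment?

Sweep endpoints in order; track running count of active intervals.
Peak of 3 reached at 10:45 am.

3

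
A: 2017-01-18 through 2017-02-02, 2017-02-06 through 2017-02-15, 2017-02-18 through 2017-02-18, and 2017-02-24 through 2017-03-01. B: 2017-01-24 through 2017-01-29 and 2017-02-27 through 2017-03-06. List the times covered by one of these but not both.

A but not B: 2017-01-18 through 2017-01-23, 2017-01-30 through 2017-02-02, 2017-02-06 through 2017-02-15, 2017-02-18 through 2017-02-18, 2017-02-24 through 2017-02-26.
B but not A: 2017-03-02 through 2017-03-06.
Combining gives A △ B.

2017-01-18 through 2017-01-23, 2017-01-30 through 2017-02-02, 2017-02-06 through 2017-02-15, 2017-02-18 through 2017-02-18, 2017-02-24 through 2017-02-26, 2017-03-02 through 2017-03-06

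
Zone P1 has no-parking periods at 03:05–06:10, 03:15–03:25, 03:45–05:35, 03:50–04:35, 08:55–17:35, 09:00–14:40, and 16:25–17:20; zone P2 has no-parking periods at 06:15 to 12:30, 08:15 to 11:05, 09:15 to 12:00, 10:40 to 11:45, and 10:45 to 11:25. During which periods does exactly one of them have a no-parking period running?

03:05–06:10, 06:15–08:55, 12:30–17:35

First set merges to 03:05–06:10, 08:55–17:35.
Second set merges to 06:15–12:30.
Only in the first: 03:05–06:10, 12:30–17:35.
Only in the second: 06:15–08:55.
Together these are the periods covered by exactly one.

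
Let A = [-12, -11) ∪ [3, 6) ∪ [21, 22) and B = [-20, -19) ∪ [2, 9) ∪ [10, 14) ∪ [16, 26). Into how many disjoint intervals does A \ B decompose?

1

A \ B = [-12, -11).
That is 1 disjoint piece.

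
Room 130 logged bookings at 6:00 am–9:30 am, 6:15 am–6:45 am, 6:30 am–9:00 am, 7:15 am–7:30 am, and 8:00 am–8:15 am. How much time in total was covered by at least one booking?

3 h 30 min

Merged: 6:00 am–9:30 am.
Length: 3 h 30 min.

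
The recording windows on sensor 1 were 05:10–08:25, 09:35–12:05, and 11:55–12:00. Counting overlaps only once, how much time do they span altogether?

Merged: 05:10–08:25, 09:35–12:05.
Lengths: 3 h 15 min + 2 h 30 min = 5 h 45 min.

5 h 45 min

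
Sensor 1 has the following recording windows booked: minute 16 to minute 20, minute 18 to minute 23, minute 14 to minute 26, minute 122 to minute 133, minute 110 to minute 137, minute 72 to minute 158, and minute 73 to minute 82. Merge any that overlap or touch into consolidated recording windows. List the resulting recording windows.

minute 14 to minute 26, minute 72 to minute 158

Sort by start: minute 14 to minute 26, minute 16 to minute 20, minute 18 to minute 23, minute 72 to minute 158, minute 73 to minute 82, minute 110 to minute 137, minute 122 to minute 133.
minute 16 to minute 20 overlaps/touches minute 14 to minute 26 → extend to minute 14 to minute 26.
minute 18 to minute 23 overlaps/touches minute 14 to minute 26 → extend to minute 14 to minute 26.
minute 72 to minute 158 is disjoint → start new block.
minute 73 to minute 82 overlaps/touches minute 72 to minute 158 → extend to minute 72 to minute 158.
minute 110 to minute 137 overlaps/touches minute 72 to minute 158 → extend to minute 72 to minute 158.
minute 122 to minute 133 overlaps/touches minute 72 to minute 158 → extend to minute 72 to minute 158.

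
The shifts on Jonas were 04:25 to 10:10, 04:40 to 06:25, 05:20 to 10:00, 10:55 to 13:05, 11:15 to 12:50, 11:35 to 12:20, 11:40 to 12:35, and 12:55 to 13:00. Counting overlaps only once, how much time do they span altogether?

Merged: 04:25–10:10, 10:55–13:05.
Lengths: 5 h 45 min + 2 h 10 min = 7 h 55 min.

7 h 55 min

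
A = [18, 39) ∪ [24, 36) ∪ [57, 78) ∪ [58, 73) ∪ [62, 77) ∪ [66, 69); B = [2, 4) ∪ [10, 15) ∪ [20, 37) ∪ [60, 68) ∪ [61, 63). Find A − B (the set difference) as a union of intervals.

A, merged: [18, 39), [57, 78).
B, merged: [2, 4), [10, 15), [20, 37), [60, 68).
[18, 39) \ B = [18, 20), [37, 39).
[57, 78) \ B = [57, 60), [68, 78).

[18, 20) ∪ [37, 39) ∪ [57, 60) ∪ [68, 78)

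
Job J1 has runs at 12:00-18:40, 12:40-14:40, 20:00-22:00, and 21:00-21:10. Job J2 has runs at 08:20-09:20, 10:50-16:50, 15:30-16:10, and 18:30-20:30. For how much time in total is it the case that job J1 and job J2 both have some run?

5 h 30 min

A, merged: 12:00–18:40, 20:00–22:00.
B, merged: 08:20–09:20, 10:50–16:50, 18:30–20:30.
A ∩ B = 12:00–16:50, 18:30–18:40, 20:00–20:30.
Total: 4 h 50 min + 10 min + 30 min = 5 h 30 min.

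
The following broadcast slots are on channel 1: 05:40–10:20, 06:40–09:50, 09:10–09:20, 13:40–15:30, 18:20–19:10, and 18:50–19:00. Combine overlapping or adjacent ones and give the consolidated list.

05:40–10:20, 13:40–15:30, 18:20–19:10

06:40–09:50 overlaps/touches 05:40–10:20 → extend to 05:40–10:20.
09:10–09:20 overlaps/touches 05:40–10:20 → extend to 05:40–10:20.
13:40–15:30 is disjoint → start new block.
18:20–19:10 is disjoint → start new block.
18:50–19:00 overlaps/touches 18:20–19:10 → extend to 18:20–19:10.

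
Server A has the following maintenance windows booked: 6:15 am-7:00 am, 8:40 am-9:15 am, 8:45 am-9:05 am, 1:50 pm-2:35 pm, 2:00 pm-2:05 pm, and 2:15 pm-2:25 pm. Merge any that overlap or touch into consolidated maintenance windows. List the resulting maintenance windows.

8:40 am-9:15 am is disjoint → start new block.
8:45 am-9:05 am overlaps/touches 8:40 am-9:15 am → extend to 8:40 am-9:15 am.
1:50 pm-2:35 pm is disjoint → start new block.
2:00 pm-2:05 pm overlaps/touches 1:50 pm-2:35 pm → extend to 1:50 pm-2:35 pm.
2:15 pm-2:25 pm overlaps/touches 1:50 pm-2:35 pm → extend to 1:50 pm-2:35 pm.

6:15 am-7:00 am, 8:40 am-9:15 am, 1:50 pm-2:35 pm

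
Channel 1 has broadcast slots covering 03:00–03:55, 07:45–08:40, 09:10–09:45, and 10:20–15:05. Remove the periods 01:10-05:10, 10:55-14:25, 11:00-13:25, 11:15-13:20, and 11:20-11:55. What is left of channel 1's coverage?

07:45–08:40, 09:10–09:45, 10:20–10:55, 14:25–15:05

B, merged: 01:10–05:10, 10:55–14:25.
03:00–03:55: fully covered by B → removed.
07:45–08:40: no B overlap → unchanged.
09:10–09:45: no B overlap → unchanged.
10:20–15:05 minus B → 10:20–10:55, 14:25–15:05.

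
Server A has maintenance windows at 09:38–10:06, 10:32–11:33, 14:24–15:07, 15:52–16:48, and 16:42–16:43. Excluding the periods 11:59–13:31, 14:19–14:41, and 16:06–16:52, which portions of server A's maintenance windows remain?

Merge the first list: 09:38–10:06, 10:32–11:33, 14:24–15:07, 15:52–16:48.
09:38–10:06: no B overlap → unchanged.
10:32–11:33: no B overlap → unchanged.
14:24–15:07 minus B → 14:41–15:07.
15:52–16:48 minus B → 15:52–16:06.

09:38–10:06, 10:32–11:33, 14:41–15:07, 15:52–16:06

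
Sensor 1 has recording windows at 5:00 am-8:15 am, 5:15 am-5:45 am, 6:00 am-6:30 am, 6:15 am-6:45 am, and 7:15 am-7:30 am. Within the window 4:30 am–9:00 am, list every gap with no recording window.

Covered (merged): 5:00 am–8:15 am.
Uncovered inside 4:30 am–9:00 am: 4:30 am–5:00 am, 8:15 am–9:00 am.

4:30 am–5:00 am, 8:15 am–9:00 am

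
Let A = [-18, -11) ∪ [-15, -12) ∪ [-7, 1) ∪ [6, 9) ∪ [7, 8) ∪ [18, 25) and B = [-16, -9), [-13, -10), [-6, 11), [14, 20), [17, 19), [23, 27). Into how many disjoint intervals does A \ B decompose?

3

Merge the first list: [-18, -11), [-7, 1), [6, 9), [18, 25).
Merge the second list: [-16, -9), [-6, 11), [14, 20), [23, 27).
A \ B = [-18, -16), [-7, -6), [20, 23).
That is 3 disjoint pieces.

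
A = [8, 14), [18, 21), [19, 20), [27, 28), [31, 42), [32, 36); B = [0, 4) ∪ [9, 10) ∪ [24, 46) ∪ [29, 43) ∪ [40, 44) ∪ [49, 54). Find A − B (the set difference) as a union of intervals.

Merge the first list: [8, 14), [18, 21), [27, 28), [31, 42).
Merge the second list: [0, 4), [9, 10), [24, 46), [49, 54).
[8, 14) minus B → [8, 9), [10, 14).
[18, 21): no B overlap → unchanged.
[27, 28): fully covered by B → removed.
[31, 42): fully covered by B → removed.

[8, 9) ∪ [10, 14) ∪ [18, 21)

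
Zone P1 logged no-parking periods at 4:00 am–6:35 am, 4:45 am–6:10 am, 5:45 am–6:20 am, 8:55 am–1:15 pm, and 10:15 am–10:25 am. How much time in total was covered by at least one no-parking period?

6 h 55 min

Merged: 4:00 am–6:35 am, 8:55 am–1:15 pm.
Lengths: 2 h 35 min + 4 h 20 min = 6 h 55 min.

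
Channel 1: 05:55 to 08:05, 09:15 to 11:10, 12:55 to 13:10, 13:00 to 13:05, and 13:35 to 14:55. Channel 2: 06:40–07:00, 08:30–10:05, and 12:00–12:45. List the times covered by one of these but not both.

A, merged: 05:55–08:05, 09:15–11:10, 12:55–13:10, 13:35–14:55.
A but not B: 05:55–06:40, 07:00–08:05, 10:05–11:10, 12:55–13:10, 13:35–14:55.
B but not A: 08:30–09:15, 12:00–12:45.
Combining gives A △ B.

05:55–06:40, 07:00–08:05, 08:30–09:15, 10:05–11:10, 12:00–12:45, 12:55–13:10, 13:35–14:55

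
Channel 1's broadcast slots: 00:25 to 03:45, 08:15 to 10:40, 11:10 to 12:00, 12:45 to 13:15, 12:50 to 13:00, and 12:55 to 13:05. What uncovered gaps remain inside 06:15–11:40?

After merging, the occupied span is 00:25-03:45, 08:15-10:40, 11:10-12:00, 12:45-13:15.
Complement within 06:15-11:40: 06:15-08:15, 10:40-11:10.

06:15-08:15, 10:40-11:10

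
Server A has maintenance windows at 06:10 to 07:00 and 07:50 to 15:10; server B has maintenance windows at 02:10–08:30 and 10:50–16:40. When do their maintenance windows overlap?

06:10–07:00, 07:50–08:30, 10:50–15:10

06:10–07:00 meets the second set on 06:10–07:00.
07:50–15:10 meets the second set on 07:50–08:30, 10:50–15:10.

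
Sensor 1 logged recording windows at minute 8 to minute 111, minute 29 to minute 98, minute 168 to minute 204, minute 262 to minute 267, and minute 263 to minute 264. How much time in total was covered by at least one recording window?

Merged: minute 8 to minute 111, minute 168 to minute 204, minute 262 to minute 267.
Lengths: 103 minutes + 36 minutes + 5 minutes = 144 minutes.

144 minutes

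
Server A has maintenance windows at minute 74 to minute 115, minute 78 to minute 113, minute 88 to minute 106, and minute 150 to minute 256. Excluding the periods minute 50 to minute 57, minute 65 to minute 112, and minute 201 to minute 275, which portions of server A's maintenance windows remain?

Merge the first list: minute 74 to minute 115, minute 150 to minute 256.
minute 74 to minute 115 \ B = minute 112 to minute 115.
minute 150 to minute 256 \ B = minute 150 to minute 201.

minute 112 to minute 115, minute 150 to minute 201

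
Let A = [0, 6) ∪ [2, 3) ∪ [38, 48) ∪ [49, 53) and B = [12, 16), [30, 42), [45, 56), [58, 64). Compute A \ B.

First set merges to [0, 6), [38, 48), [49, 53).
[0, 6): nothing removed.
[38, 48) \ B = [42, 45).
[49, 53): entirely removed.

[0, 6) ∪ [42, 45)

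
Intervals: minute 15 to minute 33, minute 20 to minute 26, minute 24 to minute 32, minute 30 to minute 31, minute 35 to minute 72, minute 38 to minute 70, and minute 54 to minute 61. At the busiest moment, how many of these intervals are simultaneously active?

Walk the sorted start/end points keeping a running depth.
The depth first hits 3 at minute 24.

3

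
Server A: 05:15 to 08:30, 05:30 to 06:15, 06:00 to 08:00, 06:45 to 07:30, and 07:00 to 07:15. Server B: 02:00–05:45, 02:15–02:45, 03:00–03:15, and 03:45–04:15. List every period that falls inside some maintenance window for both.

05:15–05:45

First set merges to 05:15–08:30.
Second set merges to 02:00–05:45.
05:15–08:30 ∩ B → 05:15–05:45.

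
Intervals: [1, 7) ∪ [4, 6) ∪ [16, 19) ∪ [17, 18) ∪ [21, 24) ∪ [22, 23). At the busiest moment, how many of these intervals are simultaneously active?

Walk the sorted start/end points keeping a running depth.
The depth first hits 2 at 4.

2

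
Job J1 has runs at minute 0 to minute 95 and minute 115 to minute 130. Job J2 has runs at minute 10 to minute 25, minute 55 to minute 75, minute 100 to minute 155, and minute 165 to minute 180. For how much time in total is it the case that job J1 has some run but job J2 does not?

60 minutes

A \ B = minute 0 to minute 10, minute 25 to minute 55, minute 75 to minute 95.
Total: 10 minutes + 30 minutes + 20 minutes = 60 minutes.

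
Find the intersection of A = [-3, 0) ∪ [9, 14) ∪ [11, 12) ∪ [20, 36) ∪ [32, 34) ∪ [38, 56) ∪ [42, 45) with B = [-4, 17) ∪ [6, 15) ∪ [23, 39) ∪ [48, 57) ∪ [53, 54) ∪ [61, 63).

[-3, 0) ∪ [9, 14) ∪ [23, 36) ∪ [38, 39) ∪ [48, 56)

First set merges to [-3, 0), [9, 14), [20, 36), [38, 56).
Second set merges to [-4, 17), [23, 39), [48, 57), [61, 63).
[-3, 0) meets the second set on [-3, 0).
[9, 14) meets the second set on [9, 14).
[20, 36) meets the second set on [23, 36).
[38, 56) meets the second set on [38, 39), [48, 56).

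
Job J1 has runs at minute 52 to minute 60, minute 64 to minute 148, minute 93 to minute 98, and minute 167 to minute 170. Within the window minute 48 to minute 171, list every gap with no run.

minute 48 to minute 52, minute 60 to minute 64, minute 148 to minute 167, minute 170 to minute 171

After merging, the occupied span is minute 52 to minute 60, minute 64 to minute 148, minute 167 to minute 170.
Complement within minute 48 to minute 171: minute 48 to minute 52, minute 60 to minute 64, minute 148 to minute 167, minute 170 to minute 171.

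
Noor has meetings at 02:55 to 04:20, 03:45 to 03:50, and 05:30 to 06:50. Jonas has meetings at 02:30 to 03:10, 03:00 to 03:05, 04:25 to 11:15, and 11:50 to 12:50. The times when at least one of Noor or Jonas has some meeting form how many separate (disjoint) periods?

3

A, merged: 02:55–04:20, 05:30–06:50.
B, merged: 02:30–03:10, 04:25–11:15, 11:50–12:50.
A ∪ B = 02:30–04:20, 04:25–11:15, 11:50–12:50.
That is 3 disjoint pieces.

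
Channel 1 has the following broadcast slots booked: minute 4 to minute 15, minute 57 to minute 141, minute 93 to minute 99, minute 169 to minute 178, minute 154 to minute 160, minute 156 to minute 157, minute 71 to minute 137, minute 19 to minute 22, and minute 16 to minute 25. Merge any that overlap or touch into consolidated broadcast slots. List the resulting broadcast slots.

Sort by start: minute 4 to minute 15, minute 16 to minute 25, minute 19 to minute 22, minute 57 to minute 141, minute 71 to minute 137, minute 93 to minute 99, minute 154 to minute 160, minute 156 to minute 157, minute 169 to minute 178.
minute 16 to minute 25 is disjoint → start new block.
minute 19 to minute 22 overlaps/touches minute 16 to minute 25 → extend to minute 16 to minute 25.
minute 57 to minute 141 is disjoint → start new block.
minute 71 to minute 137 overlaps/touches minute 57 to minute 141 → extend to minute 57 to minute 141.
minute 93 to minute 99 overlaps/touches minute 57 to minute 141 → extend to minute 57 to minute 141.
minute 154 to minute 160 is disjoint → start new block.
minute 156 to minute 157 overlaps/touches minute 154 to minute 160 → extend to minute 154 to minute 160.
minute 169 to minute 178 is disjoint → start new block.

minute 4 to minute 15, minute 16 to minute 25, minute 57 to minute 141, minute 154 to minute 160, minute 169 to minute 178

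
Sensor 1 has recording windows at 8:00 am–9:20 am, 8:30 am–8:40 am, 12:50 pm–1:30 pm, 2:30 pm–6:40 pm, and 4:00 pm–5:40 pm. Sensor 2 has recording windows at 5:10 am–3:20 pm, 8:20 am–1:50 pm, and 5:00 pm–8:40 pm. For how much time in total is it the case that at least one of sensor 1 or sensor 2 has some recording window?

Merge the first list: 8:00 am–9:20 am, 12:50 pm–1:30 pm, 2:30 pm–6:40 pm.
Merge the second list: 5:10 am–3:20 pm, 5:00 pm–8:40 pm.
A ∪ B = 5:10 am–8:40 pm.
Total: 15 h 30 min.

15 h 30 min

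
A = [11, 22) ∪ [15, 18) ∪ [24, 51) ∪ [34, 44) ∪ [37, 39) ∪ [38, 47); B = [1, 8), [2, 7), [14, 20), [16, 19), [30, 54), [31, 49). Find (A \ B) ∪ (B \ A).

A, merged: [11, 22), [24, 51).
B, merged: [1, 8), [14, 20), [30, 54).
A \ B = [11, 14), [20, 22), [24, 30).
B \ A = [1, 8), [51, 54).
Union of the two gives the symmetric difference.

[1, 8) ∪ [11, 14) ∪ [20, 22) ∪ [24, 30) ∪ [51, 54)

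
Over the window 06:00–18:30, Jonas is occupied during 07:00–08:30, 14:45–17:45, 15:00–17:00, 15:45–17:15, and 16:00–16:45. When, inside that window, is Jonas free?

06:00–07:00, 08:30–14:45, 17:45–18:30

Covered (merged): 07:00–08:30, 14:45–17:45.
Uncovered inside 06:00–18:30: 06:00–07:00, 08:30–14:45, 17:45–18:30.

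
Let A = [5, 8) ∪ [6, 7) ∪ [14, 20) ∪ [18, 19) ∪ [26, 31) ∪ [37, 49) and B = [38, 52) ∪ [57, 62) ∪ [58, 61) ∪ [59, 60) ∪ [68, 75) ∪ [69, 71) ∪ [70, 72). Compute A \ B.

First set merges to [5, 8), [14, 20), [26, 31), [37, 49).
Second set merges to [38, 52), [57, 62), [68, 75).
[5, 8): no B overlap → unchanged.
[14, 20): no B overlap → unchanged.
[26, 31): no B overlap → unchanged.
[37, 49) minus B → [37, 38).

[5, 8) ∪ [14, 20) ∪ [26, 31) ∪ [37, 38)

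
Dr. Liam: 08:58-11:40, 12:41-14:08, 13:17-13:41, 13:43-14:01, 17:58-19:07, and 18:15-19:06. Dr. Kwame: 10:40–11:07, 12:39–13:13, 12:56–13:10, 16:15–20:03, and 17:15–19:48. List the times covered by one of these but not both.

08:58–10:40, 11:07–11:40, 12:39–12:41, 13:13–14:08, 16:15–17:58, 19:07–20:03

First set merges to 08:58–11:40, 12:41–14:08, 17:58–19:07.
Second set merges to 10:40–11:07, 12:39–13:13, 16:15–20:03.
A but not B: 08:58–10:40, 11:07–11:40, 13:13–14:08.
B but not A: 12:39–12:41, 16:15–17:58, 19:07–20:03.
Combining gives A △ B.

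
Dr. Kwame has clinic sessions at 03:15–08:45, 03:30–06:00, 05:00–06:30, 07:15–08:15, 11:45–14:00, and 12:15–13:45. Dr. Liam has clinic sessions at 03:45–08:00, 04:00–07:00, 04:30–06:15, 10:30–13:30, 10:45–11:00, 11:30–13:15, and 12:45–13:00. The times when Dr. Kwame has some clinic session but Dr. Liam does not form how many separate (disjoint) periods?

3

First set merges to 03:15-08:45, 11:45-14:00.
Second set merges to 03:45-08:00, 10:30-13:30.
A \ B = 03:15-03:45, 08:00-08:45, 13:30-14:00.
That is 3 disjoint pieces.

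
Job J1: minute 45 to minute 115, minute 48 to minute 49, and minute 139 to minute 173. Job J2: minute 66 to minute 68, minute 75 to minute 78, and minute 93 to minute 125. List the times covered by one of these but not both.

minute 45 to minute 66, minute 68 to minute 75, minute 78 to minute 93, minute 115 to minute 125, minute 139 to minute 173

A, merged: minute 45 to minute 115, minute 139 to minute 173.
A \ B = minute 45 to minute 66, minute 68 to minute 75, minute 78 to minute 93, minute 139 to minute 173.
B \ A = minute 115 to minute 125.
Union of the two gives the symmetric difference.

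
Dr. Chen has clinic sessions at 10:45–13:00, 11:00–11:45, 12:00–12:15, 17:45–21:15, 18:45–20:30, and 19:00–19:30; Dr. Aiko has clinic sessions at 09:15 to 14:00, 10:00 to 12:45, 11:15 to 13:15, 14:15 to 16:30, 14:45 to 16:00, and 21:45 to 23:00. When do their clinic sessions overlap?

10:45–13:00

A, merged: 10:45–13:00, 17:45–21:15.
B, merged: 09:15–14:00, 14:15–16:30, 21:45–23:00.
10:45–13:00 ∩ B → 10:45–13:00.
17:45–21:15 meets no B interval.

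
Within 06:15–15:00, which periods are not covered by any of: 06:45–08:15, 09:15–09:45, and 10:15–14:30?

06:15–06:45, 08:15–09:15, 09:45–10:15, 14:30–15:00

After merging, the occupied span is 06:45–08:15, 09:15–09:45, 10:15–14:30.
Uncovered inside 06:15–15:00: 06:15–06:45, 08:15–09:15, 09:45–10:15, 14:30–15:00.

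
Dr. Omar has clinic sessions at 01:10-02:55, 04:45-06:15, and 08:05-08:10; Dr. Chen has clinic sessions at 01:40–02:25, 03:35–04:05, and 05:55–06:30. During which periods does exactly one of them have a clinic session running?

Only in the first: 01:10–01:40, 02:25–02:55, 04:45–05:55, 08:05–08:10.
Only in the second: 03:35–04:05, 06:15–06:30.
Together these are the periods covered by exactly one.

01:10–01:40, 02:25–02:55, 03:35–04:05, 04:45–05:55, 06:15–06:30, 08:05–08:10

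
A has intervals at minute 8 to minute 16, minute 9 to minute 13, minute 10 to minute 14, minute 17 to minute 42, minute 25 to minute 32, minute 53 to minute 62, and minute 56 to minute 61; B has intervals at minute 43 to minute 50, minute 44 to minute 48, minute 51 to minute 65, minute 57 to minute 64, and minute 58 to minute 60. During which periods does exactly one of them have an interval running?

minute 8 to minute 16, minute 17 to minute 42, minute 43 to minute 50, minute 51 to minute 53, minute 62 to minute 65

Merge the first list: minute 8 to minute 16, minute 17 to minute 42, minute 53 to minute 62.
Merge the second list: minute 43 to minute 50, minute 51 to minute 65.
A but not B: minute 8 to minute 16, minute 17 to minute 42.
B but not A: minute 43 to minute 50, minute 51 to minute 53, minute 62 to minute 65.
Combining gives A △ B.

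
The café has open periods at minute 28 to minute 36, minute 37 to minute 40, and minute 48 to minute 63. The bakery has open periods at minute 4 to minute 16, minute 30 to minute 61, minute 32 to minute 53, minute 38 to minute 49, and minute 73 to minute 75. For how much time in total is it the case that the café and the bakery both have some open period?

Second set merges to minute 4 to minute 16, minute 30 to minute 61, minute 73 to minute 75.
A ∩ B = minute 30 to minute 36, minute 37 to minute 40, minute 48 to minute 61.
Total: 6 minutes + 3 minutes + 13 minutes = 22 minutes.

22 minutes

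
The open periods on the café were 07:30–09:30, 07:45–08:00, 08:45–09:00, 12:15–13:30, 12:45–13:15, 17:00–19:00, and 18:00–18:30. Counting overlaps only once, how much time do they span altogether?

5 h 15 min

Merged: 07:30-09:30, 12:15-13:30, 17:00-19:00.
Lengths: 2 h + 1 h 15 min + 2 h = 5 h 15 min.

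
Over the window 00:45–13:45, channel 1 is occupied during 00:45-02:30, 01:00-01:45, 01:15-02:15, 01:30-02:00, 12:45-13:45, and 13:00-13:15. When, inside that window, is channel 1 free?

02:30–12:45

The merged coverage is 00:45–02:30, 12:45–13:45.
Complement within 00:45–13:45: 02:30–12:45.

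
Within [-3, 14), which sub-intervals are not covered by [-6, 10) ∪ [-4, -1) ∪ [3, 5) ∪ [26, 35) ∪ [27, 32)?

[10, 14)

Covered (merged): [-6, 10), [26, 35).
Gaps within [-3, 14): [10, 14).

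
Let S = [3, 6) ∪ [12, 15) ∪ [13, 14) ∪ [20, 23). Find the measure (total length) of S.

9

Merged: [3, 6), [12, 15), [20, 23).
Lengths: 3 + 3 + 3 = 9.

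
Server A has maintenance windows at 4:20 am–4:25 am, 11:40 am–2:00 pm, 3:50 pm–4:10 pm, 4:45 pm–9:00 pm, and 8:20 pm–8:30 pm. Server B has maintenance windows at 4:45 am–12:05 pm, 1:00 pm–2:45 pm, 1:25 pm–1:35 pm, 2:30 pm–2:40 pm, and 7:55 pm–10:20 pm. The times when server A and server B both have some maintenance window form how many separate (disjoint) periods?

3

First set merges to 4:20 am–4:25 am, 11:40 am–2:00 pm, 3:50 pm–4:10 pm, 4:45 pm–9:00 pm.
Second set merges to 4:45 am–12:05 pm, 1:00 pm–2:45 pm, 7:55 pm–10:20 pm.
A ∩ B = 11:40 am–12:05 pm, 1:00 pm–2:00 pm, 7:55 pm–9:00 pm.
That is 3 disjoint pieces.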